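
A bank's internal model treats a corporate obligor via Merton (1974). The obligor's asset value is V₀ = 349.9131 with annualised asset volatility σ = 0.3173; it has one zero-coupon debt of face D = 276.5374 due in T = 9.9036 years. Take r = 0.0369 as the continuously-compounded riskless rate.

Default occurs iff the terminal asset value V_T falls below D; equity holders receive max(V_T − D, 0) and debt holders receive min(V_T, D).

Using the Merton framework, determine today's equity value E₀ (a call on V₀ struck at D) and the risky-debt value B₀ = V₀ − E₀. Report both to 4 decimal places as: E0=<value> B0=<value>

E0=198.7452 B0=151.1679

With assets at 349.9131 and a single debt payment of 276.5374 at 9.9036 years:
d₁ = [ln(V₀/D) + (r + σ²/2)T] / (σ√T)
   = [ln(349.9131/276.5374) + (0.0369 + 0.5·0.3173²)·9.9036] / (0.3173·√9.9036)
   = [0.235339 + 0.863987] / 0.998543 = 1.100930
d₂ = d₁ − σ√T = 1.100930 − 0.998543 = 0.102387
N(d₁) = 0.864536,  N(d₂) = 0.540775,  e^(−rT) = 0.693889
E₀ = V₀·N(d₁) − D·e^(−rT)·N(d₂)
   = 349.9131·0.864536 − 276.5374·0.693889·0.540775 = 198.745213
B₀ = V₀ − E₀ = 349.9131 − 198.745213 = 151.167887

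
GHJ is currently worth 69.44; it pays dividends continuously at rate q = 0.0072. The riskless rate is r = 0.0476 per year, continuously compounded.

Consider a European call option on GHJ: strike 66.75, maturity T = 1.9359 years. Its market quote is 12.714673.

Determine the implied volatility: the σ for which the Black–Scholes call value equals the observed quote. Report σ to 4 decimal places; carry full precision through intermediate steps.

At σ = 0.2344 the Black–Scholes value reproduces the quote:
σ√T = 0.2344·√1.9359 = 0.326136
d₁ = (ln(S/K) + (r−q+σ²/2)T) / (σ√T) = (ln(69.44/66.75) + (0.0476−0.0072+0.2344²/2)·1.9359) / 0.326136 = (0.039509 + 0.131393) / 0.326136 = 0.524019
d₂ = d₁ − σ√T = 0.524019 − 0.326136 = 0.197883
e^{−rT} = 0.911969
e^{−qT} = 0.986158
N(d₁) = 0.699867,  N(d₂) = 0.578432
V = S·e^{−qT}·N(d₁) − K·e^{−rT}·N(d₂) = 47.926091 − 35.211419 = 12.714673 (the observed quote) — the price is monotone increasing in volatility, hence this σ is the only solution

sigma = 0.2344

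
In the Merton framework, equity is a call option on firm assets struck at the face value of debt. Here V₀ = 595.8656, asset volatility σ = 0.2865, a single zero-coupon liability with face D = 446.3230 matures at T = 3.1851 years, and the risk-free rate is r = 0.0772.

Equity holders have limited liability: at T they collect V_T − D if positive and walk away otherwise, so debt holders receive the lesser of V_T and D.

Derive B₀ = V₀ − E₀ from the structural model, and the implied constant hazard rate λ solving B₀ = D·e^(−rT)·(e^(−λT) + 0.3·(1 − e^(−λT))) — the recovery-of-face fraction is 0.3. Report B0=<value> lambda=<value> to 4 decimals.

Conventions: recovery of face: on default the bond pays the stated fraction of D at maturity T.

B0=331.6159 lambda=0.0232

Apply the equity-as-call identities (strike 446.3230, horizon 3.1851 years):
d₁ = [ln(V₀/D) + (r + σ²/2)T] / (σ√T)
   = [ln(595.8656/446.3230) + (0.0772 + 0.5·0.2865²)·3.1851] / (0.2865·√3.1851)
   = [0.288972 + 0.376610] / 0.511312 = 1.301714
d₂ = d₁ − σ√T = 1.301714 − 0.511312 = 0.790401
N(d₁) = 0.903493,  N(d₂) = 0.785353,  e^(−rT) = 0.782008
E₀ = V₀·N(d₁) − D·e^(−rT)·N(d₂)
   = 595.8656·0.903493 − 446.3230·0.782008·0.785353 = 264.249729
B₀ = V₀ − E₀ = 595.8656 − 264.249729 = 331.615871
e^(−λT) = (B₀·e^(rT)/D − 0.3)/(1 − 0.3) = (331.6159·1.278759/446.3230 − 0.3)/0.7 = 0.92873088
λ = −ln(0.92873088)/3.1851 = 0.023213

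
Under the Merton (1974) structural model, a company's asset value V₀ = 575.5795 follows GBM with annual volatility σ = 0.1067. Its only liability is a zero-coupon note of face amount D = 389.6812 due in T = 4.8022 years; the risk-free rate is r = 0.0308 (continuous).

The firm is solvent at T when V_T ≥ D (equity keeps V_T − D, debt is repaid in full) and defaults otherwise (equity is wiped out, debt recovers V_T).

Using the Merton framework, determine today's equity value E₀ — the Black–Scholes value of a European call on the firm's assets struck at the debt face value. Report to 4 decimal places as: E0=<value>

Apply the equity-as-call identities (strike 389.6812, horizon 4.8022 years):
d₁ = [ln(V₀/D) + (r + σ²/2)T] / (σ√T)
   = [ln(575.5795/389.6812) + (0.0308 + 0.5·0.1067²)·4.8022] / (0.1067·√4.8022)
   = [0.390048 + 0.175244] / 0.233822 = 2.417623
d₂ = d₁ − σ√T = 2.417623 − 0.233822 = 2.183802
N(d₁) = 0.992189,  N(d₂) = 0.985512,  e^(−rT) = 0.862511
E₀ = V₀·N(d₁) − D·e^(−rT)·N(d₂)
   = 575.5795·0.992189 − 389.6812·0.862511·0.985512 = 239.849002

E0=239.8490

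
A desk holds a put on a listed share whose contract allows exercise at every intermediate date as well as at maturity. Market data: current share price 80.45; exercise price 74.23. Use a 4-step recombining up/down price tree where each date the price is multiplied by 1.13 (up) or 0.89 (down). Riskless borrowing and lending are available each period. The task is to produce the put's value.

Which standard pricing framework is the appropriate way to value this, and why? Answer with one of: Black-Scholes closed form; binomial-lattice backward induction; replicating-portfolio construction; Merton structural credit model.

Key observation: an American put (K = 74.23, S₀ = 80.45) on a 4-date tree has no closed form — the optimal stopping decision is embedded and must be resolved recursively from expiry.

framework: binomial-lattice backward induction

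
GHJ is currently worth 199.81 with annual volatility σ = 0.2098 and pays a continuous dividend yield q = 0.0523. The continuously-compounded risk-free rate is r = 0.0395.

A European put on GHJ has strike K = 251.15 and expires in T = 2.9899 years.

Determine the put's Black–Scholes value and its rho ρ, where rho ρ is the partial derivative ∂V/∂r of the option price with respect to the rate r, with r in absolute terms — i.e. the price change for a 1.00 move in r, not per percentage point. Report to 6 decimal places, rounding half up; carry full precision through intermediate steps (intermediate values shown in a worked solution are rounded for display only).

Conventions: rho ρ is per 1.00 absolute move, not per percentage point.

σ√T = 0.2098·√2.9899 = 0.362772
d₁ = (ln(S/K) + (r−q+σ²/2)T) / (σ√T) = (ln(199.81/251.15) + (0.0395−0.0523+0.2098²/2)·2.9899) / 0.362772 = (-0.228683 + 0.027531) / 0.362772 = -0.554487
d₂ = d₁ − σ√T = -0.554487 − 0.362772 = -0.917259
e^{−rT} = 0.888606
e^{−qT} = 0.855241
N(−d₁) = 0.710377,  N(−d₂) = 0.820497
Put price V = K·e^{−rT}·N(−d₂) − S·e^{−qT}·N(−d₁) = 183.113055 − 121.393335 = 61.719720
ρ = −K·T·e^{−rT}·N(−d₂) = -547.489724

price = 61.719720
ρ = -547.489724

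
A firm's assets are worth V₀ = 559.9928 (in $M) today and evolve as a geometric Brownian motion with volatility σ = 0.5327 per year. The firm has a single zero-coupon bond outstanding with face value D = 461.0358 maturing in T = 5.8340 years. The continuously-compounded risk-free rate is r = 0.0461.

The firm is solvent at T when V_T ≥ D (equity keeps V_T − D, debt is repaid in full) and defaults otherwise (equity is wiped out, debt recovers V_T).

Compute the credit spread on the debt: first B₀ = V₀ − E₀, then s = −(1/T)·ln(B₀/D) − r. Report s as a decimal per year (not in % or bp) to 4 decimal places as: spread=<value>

spread=0.0767

Equity is a call on the firm's assets struck at D = 461.0358:
d₁ = [ln(V₀/D) + (r + σ²/2)T] / (σ√T)
   = [ln(559.9928/461.0358) + (0.0461 + 0.5·0.5327²)·5.8340] / (0.5327·√5.8340)
   = [0.194448 + 1.096702] / 1.286666 = 1.003485
d₂ = d₁ − σ√T = 1.003485 − 1.286666 = -0.283181
N(d₁) = 0.842187,  N(d₂) = 0.388519,  e^(−rT) = 0.764183
E₀ = V₀·N(d₁) − D·e^(−rT)·N(d₂)
   = 559.9928·0.842187 − 461.0358·0.764183·0.388519 = 334.736986
B₀ = V₀ − E₀ = 559.9928 − 334.736986 = 225.255814
spread = −(1/T)·ln(B₀/D) − r = −(1/5.8340)·ln(225.255814/461.0358) − 0.0461 = 0.07666980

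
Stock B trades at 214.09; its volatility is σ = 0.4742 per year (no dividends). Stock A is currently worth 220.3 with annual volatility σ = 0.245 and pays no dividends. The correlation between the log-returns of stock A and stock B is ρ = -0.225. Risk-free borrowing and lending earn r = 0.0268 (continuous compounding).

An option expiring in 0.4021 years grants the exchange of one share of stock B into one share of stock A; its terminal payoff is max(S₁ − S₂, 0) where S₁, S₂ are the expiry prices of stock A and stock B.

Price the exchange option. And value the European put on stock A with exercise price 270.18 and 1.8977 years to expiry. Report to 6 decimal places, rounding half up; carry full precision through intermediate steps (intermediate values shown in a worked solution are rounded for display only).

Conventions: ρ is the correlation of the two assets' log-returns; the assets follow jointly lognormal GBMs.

exchange price = 34.924728
price(stock A put K=270.18) = 53.408961

σ_eff = √(σ₁² + σ₂² − 2ρσ₁σ₂) = √(0.245² + 0.4742² − 2·-0.225·0.245·0.4742) = 0.580664
d₁ = (ln(S₁/S₂) + (q₂ − q₁ + σ_eff²/2)T) / (σ_eff√T) = (ln(220.3/214.09) + (0.0 − 0.0 + 0.168586)·0.4021) / 0.368207 = 0.261760
d₂ = d₁ − σ_eff√T = 0.261760 − 0.368207 = -0.106447
N(d₁) = 0.603247,  N(d₂) = 0.457614
V = S₁·e^{−q₁T}·N(d₁) − S₂·e^{−q₂T}·N(d₂) = 132.895289 − 97.970561 = 34.924728
[vanilla: stock A put K=270.18]
σ√T = 0.245·√1.8977 = 0.337505
d₁ = (ln(S/K) + (r+σ²/2)T) / (σ√T) = (ln(220.3/270.18) + (0.0268+0.245²/2)·1.8977) / 0.337505 = (-0.204098 + 0.107813) / 0.337505 = -0.285285
d₂ = d₁ − σ√T = -0.285285 − 0.337505 = -0.622790
e^{−rT} = 0.950413
N(−d₁) = 0.612287,  N(−d₂) = 0.733289
price = K·e^{−rT}·N(−d₂) − S·N(−d₁) = 188.295816 − 134.886856 = 53.408961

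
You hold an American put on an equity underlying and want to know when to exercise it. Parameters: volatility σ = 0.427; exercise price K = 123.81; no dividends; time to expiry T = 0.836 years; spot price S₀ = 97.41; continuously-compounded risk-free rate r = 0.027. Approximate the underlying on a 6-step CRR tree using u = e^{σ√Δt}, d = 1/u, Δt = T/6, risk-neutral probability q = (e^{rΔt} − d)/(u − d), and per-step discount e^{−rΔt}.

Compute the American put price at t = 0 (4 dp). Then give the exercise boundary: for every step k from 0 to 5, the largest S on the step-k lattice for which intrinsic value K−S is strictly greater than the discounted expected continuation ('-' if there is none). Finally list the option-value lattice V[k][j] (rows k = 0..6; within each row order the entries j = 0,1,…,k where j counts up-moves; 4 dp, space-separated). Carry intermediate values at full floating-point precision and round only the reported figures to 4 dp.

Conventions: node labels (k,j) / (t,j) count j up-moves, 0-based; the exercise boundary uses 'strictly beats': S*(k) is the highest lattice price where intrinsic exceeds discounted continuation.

Δt=0.13933  u=1.17279  d=0.85267  q=0.47201  discount=0.99625
step 6 (expiry): payoffs max(K−S,0) = 86.3752 72.3205 52.9892 26.4000 0.0000 0.0000 0.0000
step 5: (k=5,j=0): S=43.9033, K−S=79.9067, hold=79.4418 ⇒ V=79.9067 exercise | (k=5,j=1): S=60.3865, K−S=63.4235, hold=62.9586 ⇒ V=63.4235 exercise | (k=5,j=2): S=83.0581, K−S=40.7519, hold=40.2870 ⇒ V=40.7519 exercise | (k=5,j=3): S=114.2417, K−S=9.5683, hold=13.8866 ⇒ V=13.8866 continue | (k=5,j=4): S=157.1330, K−S=0.0000, hold=0.0000 ⇒ V=0.0000 continue | (k=5,j=5): S=216.1275, K−S=0.0000, hold=0.0000 ⇒ V=0.0000 continue  boundary S*=83.0581
step 4: (k=4,j=0): S=51.4895, K−S=72.3205, hold=71.8556 ⇒ V=72.3205 exercise | (k=4,j=1): S=70.8208, K−S=52.9892, hold=52.5243 ⇒ V=52.9892 exercise | (k=4,j=2): S=97.4100, K−S=26.4000, hold=27.9657 ⇒ V=27.9657 continue | (k=4,j=3): S=133.9819, K−S=0.0000, hold=7.3044 ⇒ V=7.3044 continue | (k=4,j=4): S=184.2845, K−S=0.0000, hold=0.0000 ⇒ V=0.0000 continue  boundary S*=70.8208
step 3: (k=3,j=0): S=60.3865, K−S=63.4235, hold=62.9586 ⇒ V=63.4235 exercise | (k=3,j=1): S=83.0581, K−S=40.7519, hold=41.0232 ⇒ V=41.0232 continue | (k=3,j=2): S=114.2417, K−S=9.5683, hold=18.1450 ⇒ V=18.1450 continue | (k=3,j=3): S=157.1330, K−S=0.0000, hold=3.8422 ⇒ V=3.8422 continue  boundary S*=60.3865
step 2: (k=2,j=0): S=70.8208, K−S=52.9892, hold=52.6519 ⇒ V=52.9892 exercise | (k=2,j=1): S=97.4100, K−S=26.4000, hold=30.1110 ⇒ V=30.1110 continue | (k=2,j=2): S=133.9819, K−S=0.0000, hold=11.3511 ⇒ V=11.3511 continue  boundary S*=70.8208
step 1: (k=1,j=0): S=83.0581, K−S=40.7519, hold=42.0320 ⇒ V=42.0320 continue | (k=1,j=1): S=114.2417, K−S=9.5683, hold=21.1763 ⇒ V=21.1763 continue  boundary S*=-
step 0: (k=0,j=0): S=97.4100, K−S=26.4000, hold=32.0670 ⇒ V=32.0670 continue  boundary S*=-

price = 32.0670
boundary = - - 70.8208 60.3865 70.8208 83.0581
tree:
32.0670
42.0320 21.1763
52.9892 30.1110 11.3511
63.4235 41.0232 18.1450 3.8422
72.3205 52.9892 27.9657 7.3044 0.0000
79.9067 63.4235 40.7519 13.8866 0.0000 0.0000
86.3752 72.3205 52.9892 26.4000 0.0000 0.0000 0.0000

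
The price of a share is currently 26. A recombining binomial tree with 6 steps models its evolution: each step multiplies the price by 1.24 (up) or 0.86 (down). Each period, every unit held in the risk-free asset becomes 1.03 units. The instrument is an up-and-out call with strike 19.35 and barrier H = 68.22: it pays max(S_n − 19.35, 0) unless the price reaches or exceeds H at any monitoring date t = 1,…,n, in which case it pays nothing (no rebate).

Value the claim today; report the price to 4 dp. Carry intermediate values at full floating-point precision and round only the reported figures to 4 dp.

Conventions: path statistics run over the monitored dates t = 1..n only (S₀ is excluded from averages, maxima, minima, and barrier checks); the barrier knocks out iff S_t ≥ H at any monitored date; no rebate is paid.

price = 9.6023

Risk-neutral up-probability p* = (R−d)/(u−d) = (1.03−0.86)/(1.24−0.86) = 0.4474; the claim prices as the p*-weighted sum of path payoffs discounted by R^6.
Enumerate all 2^6 = 64 price paths (U = up ×1.24, D = down ×0.86); each path with k up-moves has probability p*^k·(1−p*)^(6−k).
DDDDDD: M=22.3600, payoff=0.0000, prob=0.028485
UDDDDD: M=32.2400, payoff=0.0000, prob=0.023059
DUDDDD: M=27.7264, payoff=0.0000, prob=0.023059
UUDDDD: M=39.9776, payoff=2.5181, prob=0.018667
DDUDDD: M=23.8447, payoff=0.0000, prob=0.023059
UDUDDD: M=34.3807, payoff=2.5181, prob=0.018667
DUUDDD: M=34.3807, payoff=2.5181, prob=0.018667
UUUDDD: M=49.5722, payoff=12.1807, prob=0.015111
DDDUDD: M=22.3600, payoff=0.0000, prob=0.023059
UDDUDD: M=32.2400, payoff=2.5181, prob=0.018667
DUDUDD: M=29.5674, payoff=2.5181, prob=0.018667
UUDUDD: M=42.6321, payoff=12.1807, prob=0.015111
DDUUDD: M=29.5674, payoff=2.5181, prob=0.018667
UDUUDD: M=42.6321, payoff=12.1807, prob=0.015111
DUUUDD: M=42.6321, payoff=12.1807, prob=0.015111
UUUUDD: M=61.4696, payoff=26.1129, prob=0.012233
DDDDUD: M=22.3600, payoff=0.0000, prob=0.023059
UDDDUD: M=32.2400, payoff=2.5181, prob=0.018667
DUDDUD: M=27.7264, payoff=2.5181, prob=0.018667
UUDDUD: M=39.9776, payoff=12.1807, prob=0.015111
DDUDUD: M=25.4280, payoff=2.5181, prob=0.018667
UDUDUD: M=36.6636, payoff=12.1807, prob=0.015111
DUUDUD: M=36.6636, payoff=12.1807, prob=0.015111
UUUDUD: M=52.8638, payoff=26.1129, prob=0.012233
DDDUUD: M=25.4280, payoff=2.5181, prob=0.018667
UDDUUD: M=36.6636, payoff=12.1807, prob=0.015111
DUDUUD: M=36.6636, payoff=12.1807, prob=0.015111
UUDUUD: M=52.8638, payoff=26.1129, prob=0.012233
DDUUUD: M=36.6636, payoff=12.1807, prob=0.015111
UDUUUD: M=52.8638, payoff=26.1129, prob=0.012233
DUUUUD: M=52.8638, payoff=26.1129, prob=0.012233
UUUUUD: M=76.2223, payoff=0.0000, prob=0.009903
DDDDDU: M=22.3600, payoff=0.0000, prob=0.023059
UDDDDU: M=32.2400, payoff=2.5181, prob=0.018667
DUDDDU: M=27.7264, payoff=2.5181, prob=0.018667
UUDDDU: M=39.9776, payoff=12.1807, prob=0.015111
DDUDDU: M=23.8447, payoff=2.5181, prob=0.018667
UDUDDU: M=34.3807, payoff=12.1807, prob=0.015111
DUUDDU: M=34.3807, payoff=12.1807, prob=0.015111
UUUDDU: M=49.5722, payoff=26.1129, prob=0.012233
DDDUDU: M=22.3600, payoff=2.5181, prob=0.018667
UDDUDU: M=32.2400, payoff=12.1807, prob=0.015111
DUDUDU: M=31.5307, payoff=12.1807, prob=0.015111
UUDUDU: M=45.4629, payoff=26.1129, prob=0.012233
DDUUDU: M=31.5307, payoff=12.1807, prob=0.015111
UDUUDU: M=45.4629, payoff=26.1129, prob=0.012233
DUUUDU: M=45.4629, payoff=26.1129, prob=0.012233
UUUUDU: M=65.5511, payoff=46.2011, prob=0.009903
DDDDUU: M=22.3600, payoff=2.5181, prob=0.018667
UDDDUU: M=32.2400, payoff=12.1807, prob=0.015111
DUDDUU: M=31.5307, payoff=12.1807, prob=0.015111
UUDDUU: M=45.4629, payoff=26.1129, prob=0.012233
DDUDUU: M=31.5307, payoff=12.1807, prob=0.015111
UDUDUU: M=45.4629, payoff=26.1129, prob=0.012233
DUUDUU: M=45.4629, payoff=26.1129, prob=0.012233
UUUDUU: M=65.5511, payoff=46.2011, prob=0.009903
DDDUUU: M=31.5307, payoff=12.1807, prob=0.015111
UDDUUU: M=45.4629, payoff=26.1129, prob=0.012233
DUDUUU: M=45.4629, payoff=26.1129, prob=0.012233
UUDUUU: M=65.5511, payoff=46.2011, prob=0.009903
DDUUUU: M=45.4629, payoff=26.1129, prob=0.012233
UDUUUU: M=65.5511, payoff=46.2011, prob=0.009903
DUUUUU: M=65.5511, payoff=46.2011, prob=0.009903
UUUUUU: M=94.5156, payoff=0.0000, prob=0.008017
Price = Σ prob·payoff / R^6 = 11.465616 / 1.194052 = 9.6023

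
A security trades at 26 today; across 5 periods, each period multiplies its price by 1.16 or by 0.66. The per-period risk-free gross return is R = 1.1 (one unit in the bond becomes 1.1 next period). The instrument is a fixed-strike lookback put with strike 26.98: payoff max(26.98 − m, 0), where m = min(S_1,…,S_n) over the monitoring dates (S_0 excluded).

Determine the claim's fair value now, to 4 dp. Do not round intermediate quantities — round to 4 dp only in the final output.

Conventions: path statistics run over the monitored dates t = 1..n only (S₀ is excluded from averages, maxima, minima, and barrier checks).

price = 1.8047

Risk-neutral up-probability p* = (R−d)/(u−d) = (1.1−0.66)/(1.16−0.66) = 0.8800; the claim prices as the p*-weighted sum of path payoffs discounted by R^5.
Enumerate all 2^5 = 32 price paths (U = up ×1.16, D = down ×0.66); each path with k up-moves has probability p*^k·(1−p*)^(5−k).
DDDDD: m=3.2561, payoff=23.7239, prob=0.000025
UDDDD: m=5.7228, payoff=21.2572, prob=0.000182
DUDDD: m=5.7228, payoff=21.2572, prob=0.000182
UUDDD: m=10.0582, payoff=16.9218, prob=0.001338
DDUDD: m=5.7228, payoff=21.2572, prob=0.000182
UDUDD: m=10.0582, payoff=16.9218, prob=0.001338
DUUDD: m=10.0582, payoff=16.9218, prob=0.001338
UUUDD: m=17.6781, payoff=9.3019, prob=0.009813
DDDUD: m=5.7228, payoff=21.2572, prob=0.000182
UDDUD: m=10.0582, payoff=16.9218, prob=0.001338
DUDUD: m=10.0582, payoff=16.9218, prob=0.001338
UUDUD: m=17.6781, payoff=9.3019, prob=0.009813
DDUUD: m=10.0582, payoff=16.9218, prob=0.001338
UDUUD: m=17.6781, payoff=9.3019, prob=0.009813
DUUUD: m=17.1600, payoff=9.8200, prob=0.009813
UUUUD: m=30.1600, payoff=0.0000, prob=0.071963
DDDDU: m=4.9334, payoff=22.0466, prob=0.000182
UDDDU: m=8.6709, payoff=18.3091, prob=0.001338
DUDDU: m=8.6709, payoff=18.3091, prob=0.001338
UUDDU: m=15.2397, payoff=11.7403, prob=0.009813
DDUDU: m=8.6709, payoff=18.3091, prob=0.001338
UDUDU: m=15.2397, payoff=11.7403, prob=0.009813
DUUDU: m=15.2397, payoff=11.7403, prob=0.009813
UUUDU: m=26.7850, payoff=0.1950, prob=0.071963
DDDUU: m=7.4749, payoff=19.5051, prob=0.001338
UDDUU: m=13.1377, payoff=13.8423, prob=0.009813
DUDUU: m=13.1377, payoff=13.8423, prob=0.009813
UUDUU: m=23.0905, payoff=3.8895, prob=0.071963
DDUUU: m=11.3256, payoff=15.6544, prob=0.009813
UDUUU: m=19.9056, payoff=7.0744, prob=0.071963
DUUUU: m=17.1600, payoff=9.8200, prob=0.071963
UUUUU: m=30.1600, payoff=0.0000, prob=0.527732
Price = Σ prob·payoff / R^5 = 2.906446 / 1.610510 = 1.8047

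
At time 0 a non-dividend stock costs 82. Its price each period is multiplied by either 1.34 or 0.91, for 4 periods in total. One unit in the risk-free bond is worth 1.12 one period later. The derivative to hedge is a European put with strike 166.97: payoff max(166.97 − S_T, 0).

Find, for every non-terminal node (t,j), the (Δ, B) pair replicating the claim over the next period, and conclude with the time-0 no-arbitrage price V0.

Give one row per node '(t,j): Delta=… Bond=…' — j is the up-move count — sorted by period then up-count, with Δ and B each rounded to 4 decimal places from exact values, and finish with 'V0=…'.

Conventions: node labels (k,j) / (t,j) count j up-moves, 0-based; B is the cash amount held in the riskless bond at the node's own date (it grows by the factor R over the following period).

Since d<R<u, set p* = (R−d)/(u−d) = 0.4884; price each node as the discounted p*-expectation of its children.
Expiry values: V(4,0)=110.7385, V(4,1)=84.1676, V(4,2)=45.0412, V(4,3)=0.0000, V(4,4)=0.0000
(3,0): S=61.7928. Δ = (V_up−V_dn)/(S_up−S_dn) = (84.1676−110.7385)/(82.8024−56.2315) = -1.0000. V = [p*·84.1676 + (1−p*)·110.7385]/1.12 = 87.2875. B = V − Δ·S = 149.0804.
(3,1): S=90.9916. Δ = (V_up−V_dn)/(S_up−S_dn) = (45.0412−84.1676)/(121.9288−82.8024) = -1.0000. V = [p*·45.0412 + (1−p*)·84.1676]/1.12 = 58.0887. B = V − Δ·S = 149.0804.
(3,2): S=133.9877. Δ = (V_up−V_dn)/(S_up−S_dn) = (0.0000−45.0412)/(179.5435−121.9288) = -0.7818. V = [p*·0.0000 + (1−p*)·45.0412]/1.12 = 20.5753. B = V − Δ·S = 125.3223.
(3,3): S=197.3005. Δ = (V_up−V_dn)/(S_up−S_dn) = (0.0000−0.0000)/(264.3827−179.5435) = 0.0000. V = [p*·0.0000 + (1−p*)·0.0000]/1.12 = 0.0000. B = V − Δ·S = 0.0000.
(2,0): S=67.9042. Δ = (V_up−V_dn)/(S_up−S_dn) = (58.0887−87.2875)/(90.9916−61.7928) = -1.0000. V = [p*·58.0887 + (1−p*)·87.2875]/1.12 = 65.2033. B = V − Δ·S = 133.1075.
(2,1): S=99.9908. Δ = (V_up−V_dn)/(S_up−S_dn) = (20.5753−58.0887)/(133.9877−90.9916) = -0.8725. V = [p*·20.5753 + (1−p*)·58.0887]/1.12 = 35.5073. B = V − Δ·S = 122.7479.
(2,2): S=147.2392. Δ = (V_up−V_dn)/(S_up−S_dn) = (0.0000−20.5753)/(197.3005−133.9877) = -0.3250. V = [p*·0.0000 + (1−p*)·20.5753]/1.12 = 9.3990. B = V − Δ·S = 57.2486.
(1,0): S=74.6200. Δ = (V_up−V_dn)/(S_up−S_dn) = (35.5073−65.2033)/(99.9908−67.9042) = -0.9255. V = [p*·35.5073 + (1−p*)·65.2033]/1.12 = 45.2684. B = V − Δ·S = 114.3287.
(1,1): S=109.8800. Δ = (V_up−V_dn)/(S_up−S_dn) = (9.3990−35.5073)/(147.2392−99.9908) = -0.5526. V = [p*·9.3990 + (1−p*)·35.5073]/1.12 = 20.3185. B = V − Δ·S = 81.0356.
(0,0): S=82.0000. Δ = (V_up−V_dn)/(S_up−S_dn) = (20.3185−45.2684)/(109.8800−74.6200) = -0.7076. V = [p*·20.3185 + (1−p*)·45.2684]/1.12 = 29.5389. B = V − Δ·S = 87.5618.
Sanity check at the root: Δ(0,0)·S0 + B(0,0) reproduces V0 = 29.5389.

(0,0): Delta=-0.7076 Bond=87.5618
(1,0): Delta=-0.9255 Bond=114.3287
(1,1): Delta=-0.5526 Bond=81.0356
(2,0): Delta=-1.0000 Bond=133.1075
(2,1): Delta=-0.8725 Bond=122.7479
(2,2): Delta=-0.3250 Bond=57.2486
(3,0): Delta=-1.0000 Bond=149.0804
(3,1): Delta=-1.0000 Bond=149.0804
(3,2): Delta=-0.7818 Bond=125.3223
(3,3): Delta=0.0000 Bond=0.0000
V0=29.5389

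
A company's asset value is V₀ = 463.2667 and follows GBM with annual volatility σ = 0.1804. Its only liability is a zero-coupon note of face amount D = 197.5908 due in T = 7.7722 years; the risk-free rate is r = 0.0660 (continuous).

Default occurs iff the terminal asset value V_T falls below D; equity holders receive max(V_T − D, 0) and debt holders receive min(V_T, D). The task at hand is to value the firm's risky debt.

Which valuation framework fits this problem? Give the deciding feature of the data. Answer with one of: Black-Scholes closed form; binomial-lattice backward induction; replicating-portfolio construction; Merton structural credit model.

framework: Merton structural credit model

Key observation: the asked-for credit quantity lives on the firm's capital structure — asset value, asset volatility, debt face 197.5908 — which is the structural model's domain.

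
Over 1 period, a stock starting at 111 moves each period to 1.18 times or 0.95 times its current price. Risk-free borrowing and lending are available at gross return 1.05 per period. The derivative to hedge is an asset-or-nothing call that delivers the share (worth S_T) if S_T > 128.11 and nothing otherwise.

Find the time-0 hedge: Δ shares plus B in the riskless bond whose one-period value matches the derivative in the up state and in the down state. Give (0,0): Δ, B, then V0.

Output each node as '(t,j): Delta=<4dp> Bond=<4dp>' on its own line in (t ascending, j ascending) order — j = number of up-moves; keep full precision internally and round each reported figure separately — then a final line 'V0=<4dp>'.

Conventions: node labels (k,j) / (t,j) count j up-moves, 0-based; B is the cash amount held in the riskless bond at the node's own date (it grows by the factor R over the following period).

(0,0): Delta=5.1304 Bond=-515.2422
V0=54.2360

Arbitrage-free pricing uses the up-move probability p* = (R−d)/(u−d) = 0.4348, discounting each step at R = 1.05.
At maturity the claim pays: V(1,0)=0.0000, V(1,1)=130.9800
Node (0,0) S=111.0000: V=(p*·130.9800+(1−p*)·0.0000)/1.05=54.2360; Δ=(130.9800−0.0000)/(130.9800−105.4500)=5.1304; B=V−Δ·S=-515.2422
Sanity check at the root: Δ(0,0)·S0 + B(0,0) reproduces V0 = 54.2360.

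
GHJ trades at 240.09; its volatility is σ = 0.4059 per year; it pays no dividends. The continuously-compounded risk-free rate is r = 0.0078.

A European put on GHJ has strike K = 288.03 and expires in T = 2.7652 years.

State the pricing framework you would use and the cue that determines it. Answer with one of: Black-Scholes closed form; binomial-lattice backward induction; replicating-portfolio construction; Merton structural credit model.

Key observation: the strike-288.03 put on GHJ is European-exercise on a continuously-modelled lognormal underlying, so its value is a single closed-form evaluation.

framework: Black-Scholes closed form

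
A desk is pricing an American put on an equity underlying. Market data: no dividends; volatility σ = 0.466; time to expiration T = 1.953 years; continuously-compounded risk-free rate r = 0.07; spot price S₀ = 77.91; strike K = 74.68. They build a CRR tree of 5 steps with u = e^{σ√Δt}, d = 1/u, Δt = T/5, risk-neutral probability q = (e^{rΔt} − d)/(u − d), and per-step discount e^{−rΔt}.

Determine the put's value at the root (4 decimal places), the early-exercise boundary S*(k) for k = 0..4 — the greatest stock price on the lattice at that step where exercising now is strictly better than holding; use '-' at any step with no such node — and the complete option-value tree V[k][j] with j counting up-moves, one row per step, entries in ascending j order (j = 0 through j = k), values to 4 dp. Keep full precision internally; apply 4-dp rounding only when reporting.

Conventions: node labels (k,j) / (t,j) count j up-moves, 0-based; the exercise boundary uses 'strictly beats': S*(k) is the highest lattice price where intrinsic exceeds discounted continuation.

Δt=0.39060, u=1.33809, d=0.74734, q=0.47462, disc=e^(-rΔt)=0.97303
k=5 terminal: V=max(K-S,0) → 56.5176 42.1607 16.4551 0.0000 0.0000 0.0000
k=4: j=0 S=24.3028 intr=50.3772 cont=48.3630 V=50.3772[EX]; j=1 S=43.5136 intr=31.1664 cont=29.1522 V=31.1664[EX]; j=2 S=77.9100 intr=0.0000 cont=8.4120 V=8.4120[hold]; j=3 S=139.4960 intr=0.0000 cont=0.0000 V=0.0000[hold]; j=4 S=249.7641 intr=0.0000 cont=0.0000 V=0.0000[hold]  S*(4)=43.5136
k=3: j=0 S=32.5193 intr=42.1607 cont=40.1465 V=42.1607[EX]; j=1 S=58.2249 intr=16.4551 cont=19.8173 V=19.8173[hold]; j=2 S=104.2503 intr=0.0000 cont=4.3003 V=4.3003[hold]; j=3 S=186.6577 intr=0.0000 cont=0.0000 V=0.0000[hold]  S*(3)=32.5193
k=2: j=0 S=43.5136 intr=31.1664 cont=30.7049 V=31.1664[EX]; j=1 S=77.9100 intr=0.0000 cont=12.1167 V=12.1167[hold]; j=2 S=139.4960 intr=0.0000 cont=2.1983 V=2.1983[hold]  S*(2)=43.5136
k=1: j=0 S=58.2249 intr=16.4551 cont=21.5283 V=21.5283[hold]; j=1 S=104.2503 intr=0.0000 cont=7.2094 V=7.2094[hold]  S*(1)=-
k=0: j=0 S=77.9100 intr=0.0000 cont=14.3349 V=14.3349[hold]  S*(0)=-

price = 14.3349
boundary = - - 43.5136 32.5193 43.5136
tree:
14.3349
21.5283 7.2094
31.1664 12.1167 2.1983
42.1607 19.8173 4.3003 0.0000
50.3772 31.1664 8.4120 0.0000 0.0000
56.5176 42.1607 16.4551 0.0000 0.0000 0.0000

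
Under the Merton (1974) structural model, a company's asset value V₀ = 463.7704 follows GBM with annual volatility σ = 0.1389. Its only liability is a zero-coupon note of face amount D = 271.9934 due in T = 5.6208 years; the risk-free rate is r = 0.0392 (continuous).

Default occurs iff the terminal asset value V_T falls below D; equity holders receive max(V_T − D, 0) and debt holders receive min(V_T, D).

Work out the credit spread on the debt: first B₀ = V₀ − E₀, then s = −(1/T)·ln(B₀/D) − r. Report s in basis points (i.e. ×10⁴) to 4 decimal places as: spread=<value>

spread=3.1925

Apply the equity-as-call identities (strike 271.9934, horizon 5.6208 years):
d₁ = [ln(V₀/D) + (r + σ²/2)T] / (σ√T)
   = [ln(463.7704/271.9934) + (0.0392 + 0.5·0.1389²)·5.6208] / (0.1389·√5.6208)
   = [0.533612 + 0.274557] / 0.329307 = 2.454148
d₂ = d₁ − σ√T = 2.454148 − 0.329307 = 2.124841
N(d₁) = 0.992939,  N(d₂) = 0.983200,  e^(−rT) = 0.802250
E₀ = V₀·N(d₁) − D·e^(−rT)·N(d₂)
   = 463.7704·0.992939 − 271.9934·0.802250·0.983200 = 245.954978
B₀ = V₀ − E₀ = 463.7704 − 245.954978 = 217.815422
spread = −(1/T)·ln(B₀/D) − r = −(1/5.6208)·ln(217.815422/271.9934) − 0.0392 = 0.00031925
in basis points: 0.00031925 × 10⁴ = 3.1925 bp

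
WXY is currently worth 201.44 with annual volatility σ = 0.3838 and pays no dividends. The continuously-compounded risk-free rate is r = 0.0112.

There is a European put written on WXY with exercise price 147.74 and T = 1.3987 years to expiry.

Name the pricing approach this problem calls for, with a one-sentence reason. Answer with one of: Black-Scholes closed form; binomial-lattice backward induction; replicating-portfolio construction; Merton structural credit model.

framework: Black-Scholes closed form

Key observation: a European-exercise option on WXY struck at 147.74 — a GBM underlying with constant parameters — admits an analytic price: the data contain no early exercise, no discrete tree, no debt structure.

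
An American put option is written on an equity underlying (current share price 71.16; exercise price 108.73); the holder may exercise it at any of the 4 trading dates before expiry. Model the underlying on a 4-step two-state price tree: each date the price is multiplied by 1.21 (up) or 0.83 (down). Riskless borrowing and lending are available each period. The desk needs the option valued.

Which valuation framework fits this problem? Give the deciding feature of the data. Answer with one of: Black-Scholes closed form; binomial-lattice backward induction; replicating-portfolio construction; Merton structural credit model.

Key observation: an American put (K = 108.73, S₀ = 71.16) on a 4-date tree has no closed form — the optimal stopping decision is embedded and must be resolved recursively from expiry.

framework: binomial-lattice backward induction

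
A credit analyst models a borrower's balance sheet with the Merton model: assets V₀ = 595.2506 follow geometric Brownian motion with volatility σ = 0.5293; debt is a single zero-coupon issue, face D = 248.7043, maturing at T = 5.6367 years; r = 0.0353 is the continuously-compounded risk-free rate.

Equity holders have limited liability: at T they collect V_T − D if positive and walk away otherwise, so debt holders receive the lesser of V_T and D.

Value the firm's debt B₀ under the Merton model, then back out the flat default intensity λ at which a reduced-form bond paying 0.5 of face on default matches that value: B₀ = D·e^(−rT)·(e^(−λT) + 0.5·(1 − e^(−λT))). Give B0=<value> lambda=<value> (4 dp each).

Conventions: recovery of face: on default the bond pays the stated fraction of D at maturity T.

Apply the equity-as-call identities (strike 248.7043, horizon 5.6367 years):
d₁ = [ln(V₀/D) + (r + σ²/2)T] / (σ√T)
   = [ln(595.2506/248.7043) + (0.0353 + 0.5·0.5293²)·5.6367] / (0.5293·√5.6367)
   = [0.872718 + 0.988560] / 1.256650 = 1.481143
d₂ = d₁ − σ√T = 1.481143 − 1.256650 = 0.224493
N(d₁) = 0.930716,  N(d₂) = 0.588813,  e^(−rT) = 0.819570
E₀ = V₀·N(d₁) − D·e^(−rT)·N(d₂)
   = 595.2506·0.930716 − 248.7043·0.819570·0.588813 = 433.991000
B₀ = V₀ − E₀ = 595.2506 − 433.991000 = 161.259600
e^(−λT) = (B₀·e^(rT)/D − 0.5)/(1 − 0.5) = (161.2596·1.220152/248.7043 − 0.5)/0.5 = 0.58229059
λ = −ln(0.58229059)/5.6367 = 0.095940

B0=161.2596 lambda=0.0959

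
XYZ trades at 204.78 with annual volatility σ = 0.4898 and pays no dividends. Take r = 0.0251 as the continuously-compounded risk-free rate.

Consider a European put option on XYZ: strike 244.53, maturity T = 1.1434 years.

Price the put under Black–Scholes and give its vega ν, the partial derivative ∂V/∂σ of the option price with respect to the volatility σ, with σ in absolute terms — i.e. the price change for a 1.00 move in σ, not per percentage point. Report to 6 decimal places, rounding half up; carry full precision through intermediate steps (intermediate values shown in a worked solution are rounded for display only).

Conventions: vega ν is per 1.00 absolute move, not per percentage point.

price = 63.894405
ν = 87.335560

σ√T = 0.4898·√1.1434 = 0.523743
d₁ = (ln(S/K) + (r+σ²/2)T) / (σ√T) = (ln(204.78/244.53) + (0.0251+0.4898²/2)·1.1434) / 0.523743 = (-0.177402 + 0.165852) / 0.523743 = -0.022051
d₂ = d₁ − σ√T = -0.022051 − 0.523743 = -0.545794
e^{−rT} = 0.971709
N(−d₁) = 0.508797,  N(−d₂) = 0.707396
Put price V = K·e^{−rT}·N(−d₂) − S·N(−d₁) = 168.085762 − 104.191357 = 63.894405
φ(d₁) = (1/√(2π))·e^{−d₁²/2} = 0.398845
ν = S·φ(d₁)·√T = 87.335560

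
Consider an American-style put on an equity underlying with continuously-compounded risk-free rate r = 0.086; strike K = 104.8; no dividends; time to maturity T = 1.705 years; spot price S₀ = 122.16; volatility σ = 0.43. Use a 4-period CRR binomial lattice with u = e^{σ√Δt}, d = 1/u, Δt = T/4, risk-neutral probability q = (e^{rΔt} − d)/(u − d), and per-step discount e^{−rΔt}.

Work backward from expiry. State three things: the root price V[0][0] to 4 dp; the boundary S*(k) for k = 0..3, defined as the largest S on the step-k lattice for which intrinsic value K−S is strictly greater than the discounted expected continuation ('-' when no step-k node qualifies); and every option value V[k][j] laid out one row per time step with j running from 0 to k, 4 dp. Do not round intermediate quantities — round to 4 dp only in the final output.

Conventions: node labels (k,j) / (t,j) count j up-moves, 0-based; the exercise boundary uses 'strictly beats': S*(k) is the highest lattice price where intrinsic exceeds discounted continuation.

price = 12.1482
boundary = - - 69.6760 52.6212
tree:
12.1482
21.0337 4.0307
35.1240 8.2944 0.0000
52.1788 17.0685 0.0000 0.0000
65.0591 35.1240 0.0000 0.0000 0.0000

Δt=0.42625  u=1.32411  d=0.75523  q=0.49591  discount=0.96401
step 4 (expiry): payoffs max(K−S,0) = 65.0591 35.1240 0.0000 0.0000 0.0000
step 3: (k=3,j=0): S=52.6212, K−S=52.1788, hold=48.4067 ⇒ V=52.1788 exercise | (k=3,j=1): S=92.2585, K−S=12.5415, hold=17.0685 ⇒ V=17.0685 continue | (k=3,j=2): S=161.7528, K−S=0.0000, hold=0.0000 ⇒ V=0.0000 continue | (k=3,j=3): S=283.5943, K−S=0.0000, hold=0.0000 ⇒ V=0.0000 continue  boundary S*=52.6212
step 2: (k=2,j=0): S=69.6760, K−S=35.1240, hold=33.5160 ⇒ V=35.1240 exercise | (k=2,j=1): S=122.1600, K−S=0.0000, hold=8.2944 ⇒ V=8.2944 continue | (k=2,j=2): S=214.1779, K−S=0.0000, hold=0.0000 ⇒ V=0.0000 continue  boundary S*=69.6760
step 1: (k=1,j=0): S=92.2585, K−S=12.5415, hold=21.0337 ⇒ V=21.0337 continue | (k=1,j=1): S=161.7528, K−S=0.0000, hold=4.0307 ⇒ V=4.0307 continue  boundary S*=-
step 0: (k=0,j=0): S=122.1600, K−S=0.0000, hold=12.1482 ⇒ V=12.1482 continue  boundary S*=-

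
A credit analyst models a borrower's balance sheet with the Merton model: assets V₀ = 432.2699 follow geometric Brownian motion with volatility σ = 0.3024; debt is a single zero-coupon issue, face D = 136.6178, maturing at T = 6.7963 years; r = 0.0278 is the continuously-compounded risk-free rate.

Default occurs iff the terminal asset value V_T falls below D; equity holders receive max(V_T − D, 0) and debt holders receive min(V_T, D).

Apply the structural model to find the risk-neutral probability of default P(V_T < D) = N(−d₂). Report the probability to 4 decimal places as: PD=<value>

With assets at 432.2699 and a single debt payment of 136.6178 at 6.7963 years:
d₁ = [ln(V₀/D) + (r + σ²/2)T] / (σ√T)
   = [ln(432.2699/136.6178) + (0.0278 + 0.5·0.3024²)·6.7963] / (0.3024·√6.7963)
   = [1.151863 + 0.499684] / 0.788348 = 2.094946
d₂ = d₁ − σ√T = 2.094946 − 0.788348 = 1.306597
risk-neutral PD = N(−d₂) = N(-1.306597) = 0.095675

PD=0.0957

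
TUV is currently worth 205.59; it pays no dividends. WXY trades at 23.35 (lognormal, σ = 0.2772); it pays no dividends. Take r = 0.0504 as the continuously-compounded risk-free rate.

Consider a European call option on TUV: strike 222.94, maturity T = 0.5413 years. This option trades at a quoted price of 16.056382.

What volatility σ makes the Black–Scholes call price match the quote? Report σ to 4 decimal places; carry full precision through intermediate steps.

At σ = 0.3437 the Black–Scholes value reproduces the quote:
σ√T = 0.3437·√0.5413 = 0.252871
d₁ = (ln(S/K) + (r+σ²/2)T) / (σ√T) = (ln(205.59/222.94) + (0.0504+0.3437²/2)·0.5413) / 0.252871 = (-0.081019 + 0.059253) / 0.252871 = -0.086073
d₂ = d₁ − σ√T = -0.086073 − 0.252871 = -0.338944
e^{−rT} = 0.973087
N(d₁) = 0.465704,  N(d₂) = 0.367326
V = S·N(d₁) − K·e^{−rT}·N(d₂) = 95.744086 − 79.687704 = 16.056382 (the quoted price), and the Black–Scholes price is strictly increasing in σ, so σ is unique

sigma = 0.3437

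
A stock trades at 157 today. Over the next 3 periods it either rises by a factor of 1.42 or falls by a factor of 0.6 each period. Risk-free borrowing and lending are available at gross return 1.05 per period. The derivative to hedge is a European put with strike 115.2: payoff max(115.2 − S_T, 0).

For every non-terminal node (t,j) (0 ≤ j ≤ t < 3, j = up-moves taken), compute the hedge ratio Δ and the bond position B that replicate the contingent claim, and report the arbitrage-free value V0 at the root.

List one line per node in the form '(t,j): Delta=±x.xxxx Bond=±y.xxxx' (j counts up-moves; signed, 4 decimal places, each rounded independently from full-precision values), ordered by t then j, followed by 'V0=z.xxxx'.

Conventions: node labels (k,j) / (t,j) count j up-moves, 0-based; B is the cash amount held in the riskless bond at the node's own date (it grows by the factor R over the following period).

Since d<R<u, set p* = (R−d)/(u−d) = 0.5488; price each node as the discounted p*-expectation of its children.
Payoffs at expiry: V(3,0)=81.2880, V(3,1)=34.9416, V(3,2)=0.0000, V(3,3)=0.0000
(2,0): S=56.5200. Δ = (V_up−V_dn)/(S_up−S_dn) = (34.9416−81.2880)/(80.2584−33.9120) = -1.0000. V = [p*·34.9416 + (1−p*)·81.2880]/1.05 = 53.1943. B = V − Δ·S = 109.7143.
(2,1): S=133.7640. Δ = (V_up−V_dn)/(S_up−S_dn) = (0.0000−34.9416)/(189.9449−80.2584) = -0.3186. V = [p*·0.0000 + (1−p*)·34.9416]/1.05 = 15.0156. B = V − Δ·S = 57.6273.
(2,2): S=316.5748. Δ = (V_up−V_dn)/(S_up−S_dn) = (0.0000−0.0000)/(449.5362−189.9449) = 0.0000. V = [p*·0.0000 + (1−p*)·0.0000]/1.05 = 0.0000. B = V − Δ·S = 0.0000.
(1,0): S=94.2000. Δ = (V_up−V_dn)/(S_up−S_dn) = (15.0156−53.1943)/(133.7640−56.5200) = -0.4943. V = [p*·15.0156 + (1−p*)·53.1943]/1.05 = 30.7072. B = V − Δ·S = 77.2666.
(1,1): S=222.9400. Δ = (V_up−V_dn)/(S_up−S_dn) = (0.0000−15.0156)/(316.5748−133.7640) = -0.0821. V = [p*·0.0000 + (1−p*)·15.0156]/1.05 = 6.4527. B = V − Δ·S = 24.7643.
(0,0): S=157.0000. Δ = (V_up−V_dn)/(S_up−S_dn) = (6.4527−30.7072)/(222.9400−94.2000) = -0.1884. V = [p*·6.4527 + (1−p*)·30.7072]/1.05 = 16.5684. B = V − Δ·S = 46.1470.
Check: Δ(0,0)·S0 + B(0,0) = 16.5684 = V0.

(0,0): Delta=-0.1884 Bond=46.1470
(1,0): Delta=-0.4943 Bond=77.2666
(1,1): Delta=-0.0821 Bond=24.7643
(2,0): Delta=-1.0000 Bond=109.7143
(2,1): Delta=-0.3186 Bond=57.6273
(2,2): Delta=0.0000 Bond=0.0000
V0=16.5684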